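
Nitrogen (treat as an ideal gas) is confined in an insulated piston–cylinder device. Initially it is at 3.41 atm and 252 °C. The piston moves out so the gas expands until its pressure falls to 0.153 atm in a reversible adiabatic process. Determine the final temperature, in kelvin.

Adiabatic: T₂/T₁ = (P₂/P₁)^((γ−1)/γ).
For a diatomic ideal gas γ = 7/5, so (γ−1)/γ = 2/7.
T₁ = 252 °C = 525.1 K.
T₂ = 525.1 × (0.153/3.41)^(2/7) = 216.3 K.

T₂ ≈ 216 K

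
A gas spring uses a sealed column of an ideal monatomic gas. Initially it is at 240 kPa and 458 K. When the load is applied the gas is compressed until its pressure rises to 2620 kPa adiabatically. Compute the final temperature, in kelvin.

Along an adiabat T P^((1−γ)/γ) is constant, so T₂ = T₁ (P₂/P₁)^((γ−1)/γ).
For a monatomic ideal gas γ = 5/3, so (γ−1)/γ = 2/5.
T₂ = 458 × (2620/240)^(2/5) = 1192 K.

T₂ ≈ 1190 K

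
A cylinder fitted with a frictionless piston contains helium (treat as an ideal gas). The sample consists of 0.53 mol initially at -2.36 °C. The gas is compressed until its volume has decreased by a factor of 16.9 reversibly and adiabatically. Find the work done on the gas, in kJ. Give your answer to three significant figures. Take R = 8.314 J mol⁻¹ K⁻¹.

W ≈ 10.0 kJ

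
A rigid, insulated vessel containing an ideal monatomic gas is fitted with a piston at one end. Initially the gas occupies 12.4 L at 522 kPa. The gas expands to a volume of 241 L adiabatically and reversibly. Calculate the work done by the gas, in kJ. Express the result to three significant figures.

γ = 5/3 for a monatomic ideal gas.
P₂ = P₁(V₁/V₂)^γ = 522×(12.4/241)^(5/3) = 3.715 kPa.
For a reversible adiabat, W_by_gas = (P₁V₁ − P₂V₂)/(γ−1).
W_by = (522000×0.0124 − 3715×0.241) / (2/3) = 8366 J.

W ≈ 8.37 kJ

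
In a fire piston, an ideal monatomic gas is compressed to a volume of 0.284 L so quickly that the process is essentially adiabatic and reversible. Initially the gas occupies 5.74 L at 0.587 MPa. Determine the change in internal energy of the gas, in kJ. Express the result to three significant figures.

ΔU ≈ 32.4 kJ

γ = 5/3 for a monatomic ideal gas.
P₂ = P₁(V₁/V₂)^γ = 0.587×(5.74/0.284)^(5/3) = 88.03 MPa.
For a reversible adiabat, W_by_gas = (P₁V₁ − P₂V₂)/(γ−1).
W_by = (587000×0.00574 − 8.803×10^7×0.000284) / (2/3) = -32450 J.
Q = 0 ⇒ ΔU = −W_by = 32450 J.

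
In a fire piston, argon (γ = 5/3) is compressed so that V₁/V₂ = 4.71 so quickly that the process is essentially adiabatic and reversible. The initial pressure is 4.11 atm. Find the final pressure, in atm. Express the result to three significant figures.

Adiabatic: P₁V₁^γ = P₂V₂^γ ⇒ P₂ = P₁ (V₁/V₂)^γ.
P₂ = 4.11 × 4.71^(5/3) = 54.39 atm.

P₂ ≈ 54.4 atm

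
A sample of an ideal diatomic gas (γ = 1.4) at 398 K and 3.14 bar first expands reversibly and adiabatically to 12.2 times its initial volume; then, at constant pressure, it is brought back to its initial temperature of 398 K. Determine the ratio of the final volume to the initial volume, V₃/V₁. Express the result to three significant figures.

V₃/V₁ ≈ 33.2

Adiabatic step: V₂/V₁ = 12.2; T₂ = T₁·(1/12.2)^(0.4) = 146.3 K.
Isobaric step: V₃/V₂ = T₃/T₂ = 398/146.3.
V₃/V₁ = (V₂/V₁)(V₃/V₂) = 12.2 × (398/146.3) = 33.18.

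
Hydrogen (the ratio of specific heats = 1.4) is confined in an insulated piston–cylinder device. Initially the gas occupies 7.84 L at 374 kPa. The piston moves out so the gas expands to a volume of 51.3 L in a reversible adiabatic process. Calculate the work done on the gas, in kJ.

P₂ = P₁(V₁/V₂)^γ = 374×(7.84/51.3)^(1.4) = 26.96 kPa.
For a reversible adiabat, W_by_gas = (P₁V₁ − P₂V₂)/(γ−1).
W_by = (374000×0.00784 − 26960×0.0513) / (0.4) = 3873 J.
W_on_gas = −W_by = -3873 J.

W ≈ -3.87 kJ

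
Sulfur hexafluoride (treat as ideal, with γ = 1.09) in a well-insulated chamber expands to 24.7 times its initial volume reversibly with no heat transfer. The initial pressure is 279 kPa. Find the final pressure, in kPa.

P₂ ≈ 8.46 kPa

Adiabatic: P₁V₁^γ = P₂V₂^γ ⇒ P₂ = P₁ (V₁/V₂)^γ.
P₂ = 279 × (1/24.7)^(1.09) = 8.464 kPa.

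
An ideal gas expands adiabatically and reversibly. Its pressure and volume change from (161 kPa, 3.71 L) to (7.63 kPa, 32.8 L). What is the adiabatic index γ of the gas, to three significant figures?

γ ≈ 1.40

PV^γ = const ⇒ γ = ln(P₂/P₁) / ln(V₁/V₂).
γ = ln(7.63/161) / ln(3.71/32.8) = 1.399.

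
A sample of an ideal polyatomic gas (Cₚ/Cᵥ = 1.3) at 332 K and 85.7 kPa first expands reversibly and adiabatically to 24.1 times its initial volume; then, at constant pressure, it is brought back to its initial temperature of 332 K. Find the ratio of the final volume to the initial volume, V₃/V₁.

V₃/V₁ ≈ 62.6

Adiabatic step: V₂/V₁ = 24.1; T₂ = T₁·(1/24.1)^(0.3) = 127.8 K.
Isobaric step: V₃/V₂ = T₃/T₂ = 332/127.8.
V₃/V₁ = (V₂/V₁)(V₃/V₂) = 24.1 × (332/127.8) = 62.61.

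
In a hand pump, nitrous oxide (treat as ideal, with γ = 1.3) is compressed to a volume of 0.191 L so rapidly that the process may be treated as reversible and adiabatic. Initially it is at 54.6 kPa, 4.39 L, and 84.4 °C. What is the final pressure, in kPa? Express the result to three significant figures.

P₂ ≈ 3210 kPa

Since PV^γ is constant along a reversible adiabat, P₂ = P₁ (V₁/V₂)^γ.
P₂ = 54.6 × (4.39/0.191)^(1.3) = 3214 kPa.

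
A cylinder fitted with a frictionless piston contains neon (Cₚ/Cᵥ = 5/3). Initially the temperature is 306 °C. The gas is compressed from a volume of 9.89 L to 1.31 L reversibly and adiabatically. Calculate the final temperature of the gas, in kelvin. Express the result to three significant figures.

T₂ ≈ 2230 K

For a reversible adiabat TV^(γ−1) is constant, so T₂ = T₁ (V₁/V₂)^(γ−1).
T₁ = 306 °C = 579.1 K.
T₂ = 579.1 × (9.89/1.31)^(2/3) = 2229 K.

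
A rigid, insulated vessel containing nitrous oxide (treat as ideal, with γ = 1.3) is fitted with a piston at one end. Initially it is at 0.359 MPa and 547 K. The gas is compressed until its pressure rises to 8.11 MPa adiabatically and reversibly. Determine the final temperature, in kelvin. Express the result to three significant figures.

Along an adiabat T P^((1−γ)/γ) is constant, so T₂ = T₁ (P₂/P₁)^((γ−1)/γ).
T₂ = 547 × (8.11/0.359)^(0.231) = 1123 K.

T₂ ≈ 1120 K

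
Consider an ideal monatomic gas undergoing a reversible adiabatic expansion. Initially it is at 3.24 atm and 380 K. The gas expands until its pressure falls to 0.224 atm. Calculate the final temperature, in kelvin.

T₂ ≈ 131 K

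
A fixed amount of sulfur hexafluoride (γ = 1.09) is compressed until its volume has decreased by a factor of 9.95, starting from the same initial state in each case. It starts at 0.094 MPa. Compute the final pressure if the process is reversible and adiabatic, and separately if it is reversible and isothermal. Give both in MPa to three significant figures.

adiabatic: 1.15 MPa; isothermal: 0.935 MPa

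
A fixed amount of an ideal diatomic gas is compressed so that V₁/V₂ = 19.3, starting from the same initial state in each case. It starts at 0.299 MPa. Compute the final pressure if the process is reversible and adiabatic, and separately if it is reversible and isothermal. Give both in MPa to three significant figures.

For a diatomic ideal gas γ = 7/5.
Isothermal: P₂ = P₁(V₁/V₂) = 0.299×19.3 = 5.771 MPa.
Adiabatic: P₂ = P₁(V₁/V₂)^γ = 0.299×19.3^(7/5) = 18.86 MPa.

adiabatic: 18.9 MPa; isothermal: 5.77 MPa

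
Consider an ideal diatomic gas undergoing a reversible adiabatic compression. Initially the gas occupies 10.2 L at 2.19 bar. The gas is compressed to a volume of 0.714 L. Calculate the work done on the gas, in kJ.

W ≈ 10.6 kJ

γ = 7/5 for a diatomic ideal gas.
P₂ = P₁(V₁/V₂)^γ = 2.19×(10.2/0.714)^(7/5) = 90.64 bar.
For a reversible adiabat, W_by_gas = (P₁V₁ − P₂V₂)/(γ−1).
W_by = (219000×0.0102 − 9.064×10^6×0.000714) / (2/5) = -10590 J.
W_on_gas = −W_by = 10590 J.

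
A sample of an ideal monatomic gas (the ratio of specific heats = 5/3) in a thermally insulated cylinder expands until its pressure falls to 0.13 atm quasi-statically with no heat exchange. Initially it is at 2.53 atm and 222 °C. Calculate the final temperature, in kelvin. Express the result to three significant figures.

T₂ ≈ 151 K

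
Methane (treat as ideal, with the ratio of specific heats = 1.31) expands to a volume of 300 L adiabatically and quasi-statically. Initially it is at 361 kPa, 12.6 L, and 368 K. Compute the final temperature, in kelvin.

Adiabatic: T₁V₁^(γ−1) = T₂V₂^(γ−1) ⇒ T₂ = T₁ (V₁/V₂)^(γ−1).
T₂ = 368 × (12.6/300)^(0.31) = 137.7 K.

T₂ ≈ 138 K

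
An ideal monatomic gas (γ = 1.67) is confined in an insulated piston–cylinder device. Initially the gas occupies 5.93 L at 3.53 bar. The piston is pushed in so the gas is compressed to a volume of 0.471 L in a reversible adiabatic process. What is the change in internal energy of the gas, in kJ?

P₂ = P₁(V₁/V₂)^γ = 3.53×(5.93/0.471)^(1.67) = 242.6 bar.
For a reversible adiabat, W_by_gas = (P₁V₁ − P₂V₂)/(γ−1).
W_by = (353000×0.00593 − 2.426×10^7×0.000471) / (0.67) = -13930 J.
Q = 0 ⇒ ΔU = −W_by = 13930 J.

ΔU ≈ 13.9 kJ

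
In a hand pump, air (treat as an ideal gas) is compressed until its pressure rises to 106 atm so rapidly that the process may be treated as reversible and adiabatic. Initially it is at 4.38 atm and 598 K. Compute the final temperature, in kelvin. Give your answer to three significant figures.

Along an adiabat T P^((1−γ)/γ) is constant, so T₂ = T₁ (P₂/P₁)^((γ−1)/γ).
For a diatomic ideal gas γ = 7/5, so (γ−1)/γ = 2/7.
T₂ = 598 × (106/4.38)^(2/7) = 1486 K.

T₂ ≈ 1490 K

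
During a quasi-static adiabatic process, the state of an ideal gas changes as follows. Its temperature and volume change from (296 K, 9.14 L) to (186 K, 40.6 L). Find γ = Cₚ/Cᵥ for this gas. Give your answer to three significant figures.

TV^(γ−1) = const ⇒ γ − 1 = ln(T₂/T₁) / ln(V₁/V₂).
γ = 1 + ln(186/296) / ln(9.14/40.6) = 1.312.

γ ≈ 1.31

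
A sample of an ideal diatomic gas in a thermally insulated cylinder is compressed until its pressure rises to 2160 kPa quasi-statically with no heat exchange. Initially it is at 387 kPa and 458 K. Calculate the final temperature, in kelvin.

T₂ ≈ 749 K

Along an adiabat T P^((1−γ)/γ) is constant, so T₂ = T₁ (P₂/P₁)^((γ−1)/γ).
For a diatomic ideal gas γ = 7/5, so (γ−1)/γ = 2/7.
T₂ = 458 × (2160/387)^(2/7) = 748.5 K.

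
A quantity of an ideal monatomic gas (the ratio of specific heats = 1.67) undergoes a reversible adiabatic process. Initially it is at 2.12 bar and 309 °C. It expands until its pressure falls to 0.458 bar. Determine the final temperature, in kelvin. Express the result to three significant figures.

Along an adiabat T P^((1−γ)/γ) is constant, so T₂ = T₁ (P₂/P₁)^((γ−1)/γ).
T₁ = 309 °C = 582.1 K.
T₂ = 582.1 × (0.458/2.12)^(0.401) = 314.8 K.

T₂ ≈ 315 K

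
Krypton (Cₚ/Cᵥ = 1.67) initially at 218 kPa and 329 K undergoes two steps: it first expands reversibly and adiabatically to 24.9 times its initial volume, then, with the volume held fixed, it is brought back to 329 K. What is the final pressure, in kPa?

Adiabatic step (PV^γ = const): P₂ = 218×(1/24.9)^(1.67) = 1.016 kPa; T₂ = 329×(1/24.9)^(0.67) = 38.17 K.
Isochoric: P₃ = P₂(T₃/T₂) = 1.016 × (329/38.17) = 8.755 kPa.

P₃ ≈ 8.76 kPa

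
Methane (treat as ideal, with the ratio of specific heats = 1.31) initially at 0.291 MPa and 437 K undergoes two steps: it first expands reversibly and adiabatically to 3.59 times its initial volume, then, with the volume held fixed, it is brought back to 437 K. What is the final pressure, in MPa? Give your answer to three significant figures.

P₃ ≈ 0.0811 MPa

Adiabatic step (PV^γ = const): P₂ = 0.291×(1/3.59)^(1.31) = 0.05454 MPa; T₂ = 437×(1/3.59)^(0.31) = 294 K.
Isochoric: P₃ = P₂(T₃/T₂) = 0.05454 × (437/294) = 0.08106 MPa.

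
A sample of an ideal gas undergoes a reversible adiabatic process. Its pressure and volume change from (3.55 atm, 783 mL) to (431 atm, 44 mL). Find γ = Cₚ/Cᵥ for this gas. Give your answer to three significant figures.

γ ≈ 1.67

PV^γ = const ⇒ γ = ln(P₂/P₁) / ln(V₁/V₂).
γ = ln(431/3.55) / ln(783/44) = 1.667.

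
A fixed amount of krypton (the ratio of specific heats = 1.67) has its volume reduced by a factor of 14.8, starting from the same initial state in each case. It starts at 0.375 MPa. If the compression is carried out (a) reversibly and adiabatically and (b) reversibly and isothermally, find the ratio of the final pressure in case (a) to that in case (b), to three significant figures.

P_adiabatic / P_isothermal ≈ 6.08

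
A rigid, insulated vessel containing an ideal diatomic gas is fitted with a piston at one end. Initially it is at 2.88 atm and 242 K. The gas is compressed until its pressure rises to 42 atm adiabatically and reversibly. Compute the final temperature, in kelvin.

Along an adiabat T P^((1−γ)/γ) is constant, so T₂ = T₁ (P₂/P₁)^((γ−1)/γ).
For a diatomic ideal gas γ = 7/5, so (γ−1)/γ = 2/7.
T₂ = 242 × (42/2.88)^(2/7) = 520.4 K.

T₂ ≈ 520 K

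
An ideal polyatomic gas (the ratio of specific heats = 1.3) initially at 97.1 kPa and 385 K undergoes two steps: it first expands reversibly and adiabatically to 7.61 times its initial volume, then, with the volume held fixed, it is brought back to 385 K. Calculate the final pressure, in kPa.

Adiabatic step (PV^γ = const): P₂ = 97.1×(1/7.61)^(1.3) = 6.941 kPa; T₂ = 385×(1/7.61)^(0.3) = 209.4 K.
Isochoric: P₃ = P₂(T₃/T₂) = 6.941 × (385/209.4) = 12.76 kPa.

P₃ ≈ 12.8 kPa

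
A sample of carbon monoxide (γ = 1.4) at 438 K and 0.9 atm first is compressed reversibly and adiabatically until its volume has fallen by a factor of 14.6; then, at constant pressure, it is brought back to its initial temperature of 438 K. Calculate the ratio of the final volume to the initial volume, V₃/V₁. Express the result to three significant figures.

V₃/V₁ ≈ 0.0234

Adiabatic step: V₂/V₁ = 0.06849; T₂ = T₁·14.6^(0.4) = 1280 K.
Isobaric step: V₃/V₂ = T₃/T₂ = 438/1280.
V₃/V₁ = (V₂/V₁)(V₃/V₂) = 0.06849 × (438/1280) = 0.02344.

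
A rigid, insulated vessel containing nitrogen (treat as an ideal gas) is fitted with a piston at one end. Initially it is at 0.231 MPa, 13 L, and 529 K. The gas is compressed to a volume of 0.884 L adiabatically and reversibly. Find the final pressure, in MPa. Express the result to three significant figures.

P₂ ≈ 9.96 MPa

Since PV^γ is constant along a reversible adiabat, P₂ = P₁ (V₁/V₂)^γ.
γ = 7/5 for a diatomic ideal gas.
P₂ = 0.231 × (13/0.884)^(7/5) = 9.956 MPa.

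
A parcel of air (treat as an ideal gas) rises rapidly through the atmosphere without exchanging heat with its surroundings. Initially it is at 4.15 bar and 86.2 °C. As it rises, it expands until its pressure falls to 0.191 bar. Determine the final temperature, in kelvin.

T₂ ≈ 149 K

Along an adiabat T P^((1−γ)/γ) is constant, so T₂ = T₁ (P₂/P₁)^((γ−1)/γ).
For a diatomic ideal gas γ = 7/5, so (γ−1)/γ = 2/7.
T₁ = 86.2 °C = 359.3 K.
T₂ = 359.3 × (0.191/4.15)^(2/7) = 149.1 K.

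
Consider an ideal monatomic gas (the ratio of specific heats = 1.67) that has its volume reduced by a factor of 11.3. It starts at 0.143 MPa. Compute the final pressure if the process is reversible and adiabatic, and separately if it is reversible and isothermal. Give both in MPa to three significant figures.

adiabatic: 8.20 MPa; isothermal: 1.62 MPa

Isothermal: P₂ = P₁(V₁/V₂) = 0.143×11.3 = 1.616 MPa.
Adiabatic: P₂ = P₁(V₁/V₂)^γ = 0.143×11.3^(1.67) = 8.203 MPa.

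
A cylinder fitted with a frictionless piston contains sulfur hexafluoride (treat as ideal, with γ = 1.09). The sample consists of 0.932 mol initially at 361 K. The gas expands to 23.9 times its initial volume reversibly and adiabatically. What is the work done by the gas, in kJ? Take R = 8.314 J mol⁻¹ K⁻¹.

W ≈ 7.72 kJ

For a reversible adiabat TV^(γ−1) is constant, so T₂ = T₁ (V₁/V₂)^(γ−1).
T₂ = 361 × (1/23.9)^(0.09) = 271.3 K.
Q = 0, so ΔU = W_on_gas = nCᵥΔT with Cᵥ = R/(γ−1) = 92.38 J/(mol·K).
ΔU = 0.932 × 92.38 × (271.3 − 361) = -7723 J.
Work done by the gas = −ΔU = 7723 J.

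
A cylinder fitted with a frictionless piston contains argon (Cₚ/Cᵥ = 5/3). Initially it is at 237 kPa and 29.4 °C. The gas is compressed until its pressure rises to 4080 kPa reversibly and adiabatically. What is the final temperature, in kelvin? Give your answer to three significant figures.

Along an adiabat T P^((1−γ)/γ) is constant, so T₂ = T₁ (P₂/P₁)^((γ−1)/γ).
T₁ = 29.4 °C = 302.5 K.
T₂ = 302.5 × (4080/237)^(2/5) = 944.4 K.

T₂ ≈ 944 K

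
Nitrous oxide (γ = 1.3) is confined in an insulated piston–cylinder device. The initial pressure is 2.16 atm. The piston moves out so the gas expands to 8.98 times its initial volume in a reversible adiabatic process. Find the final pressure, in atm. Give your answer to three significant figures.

P₂ ≈ 0.125 atm

Since PV^γ is constant along a reversible adiabat, P₂ = P₁ (V₁/V₂)^γ.
P₂ = 2.16 × (1/8.98)^(1.3) = 0.1245 atm.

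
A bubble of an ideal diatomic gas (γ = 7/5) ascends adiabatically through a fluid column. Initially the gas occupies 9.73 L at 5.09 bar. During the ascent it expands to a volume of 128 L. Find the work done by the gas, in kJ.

P₂ = P₁(V₁/V₂)^γ = 5.09×(9.73/128)^(7/5) = 0.138 bar.
For a reversible adiabat, W_by_gas = (P₁V₁ − P₂V₂)/(γ−1).
W_by = (509000×0.00973 − 13800×0.128) / (2/5) = 7964 J.

W ≈ 7.96 kJ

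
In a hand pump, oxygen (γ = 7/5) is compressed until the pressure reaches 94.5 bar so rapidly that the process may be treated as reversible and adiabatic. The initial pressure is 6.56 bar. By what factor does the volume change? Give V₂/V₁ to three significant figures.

From PV^γ = const, V₂/V₁ = (P₁/P₂)^(1/γ).
V₂/V₁ = (6.56/94.5)^(5/7) = 0.1488.

V₂/V₁ ≈ 0.149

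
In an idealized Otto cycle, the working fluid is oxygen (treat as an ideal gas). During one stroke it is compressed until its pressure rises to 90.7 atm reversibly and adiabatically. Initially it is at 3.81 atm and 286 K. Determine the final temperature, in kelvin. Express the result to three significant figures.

T₂ ≈ 707 K

Along an adiabat T P^((1−γ)/γ) is constant, so T₂ = T₁ (P₂/P₁)^((γ−1)/γ).
For a diatomic ideal gas γ = 7/5, so (γ−1)/γ = 2/7.
T₂ = 286 × (90.7/3.81)^(2/7) = 707.5 K.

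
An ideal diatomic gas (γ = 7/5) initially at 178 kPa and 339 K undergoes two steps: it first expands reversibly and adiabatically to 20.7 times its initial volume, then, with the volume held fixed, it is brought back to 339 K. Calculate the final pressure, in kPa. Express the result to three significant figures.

Adiabatic step (PV^γ = const): P₂ = 178×(1/20.7)^(7/5) = 2.559 kPa; T₂ = 339×(1/20.7)^(2/5) = 100.9 K.
Isochoric: P₃ = P₂(T₃/T₂) = 2.559 × (339/100.9) = 8.599 kPa.

P₃ ≈ 8.60 kPa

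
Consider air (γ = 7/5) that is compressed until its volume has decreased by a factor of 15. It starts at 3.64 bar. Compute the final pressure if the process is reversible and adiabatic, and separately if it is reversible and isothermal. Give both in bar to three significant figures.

adiabatic: 161 bar; isothermal: 54.6 bar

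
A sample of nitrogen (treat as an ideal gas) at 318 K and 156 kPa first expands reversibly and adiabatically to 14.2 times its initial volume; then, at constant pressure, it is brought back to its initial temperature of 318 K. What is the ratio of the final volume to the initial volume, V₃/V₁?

V₃/V₁ ≈ 41.0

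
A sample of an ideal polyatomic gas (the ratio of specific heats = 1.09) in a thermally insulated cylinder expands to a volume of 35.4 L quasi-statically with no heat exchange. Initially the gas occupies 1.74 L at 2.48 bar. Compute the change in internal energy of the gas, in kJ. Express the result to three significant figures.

P₂ = P₁(V₁/V₂)^γ = 2.48×(1.74/35.4)^(1.09) = 0.09295 bar.
For a reversible adiabat, W_by_gas = (P₁V₁ − P₂V₂)/(γ−1).
W_by = (248000×0.00174 − 9295×0.0354) / (0.09) = 1139 J.
Q = 0 ⇒ ΔU = −W_by = -1139 J.

ΔU ≈ -1.14 kJ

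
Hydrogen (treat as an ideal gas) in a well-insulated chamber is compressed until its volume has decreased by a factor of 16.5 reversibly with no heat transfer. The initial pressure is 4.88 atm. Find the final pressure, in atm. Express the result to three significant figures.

Since PV^γ is constant along a reversible adiabat, P₂ = P₁ (V₁/V₂)^γ.
For a diatomic ideal gas γ = 7/5.
P₂ = 4.88 × 16.5^(7/5) = 247.1 atm.

P₂ ≈ 247 atm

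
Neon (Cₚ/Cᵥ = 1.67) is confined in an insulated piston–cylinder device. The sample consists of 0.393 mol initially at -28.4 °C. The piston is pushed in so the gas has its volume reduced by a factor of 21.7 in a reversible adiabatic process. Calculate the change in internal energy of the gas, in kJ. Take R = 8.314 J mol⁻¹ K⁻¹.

For a reversible adiabat TV^(γ−1) is constant, so T₂ = T₁ (V₁/V₂)^(γ−1).
T₁ = -28.4 °C = 244.7 K.
T₂ = 244.7 × 21.7^(0.67) = 1924 K.
Q = 0, so ΔU = W_on_gas = nCᵥΔT with Cᵥ = R/(γ−1) = 12.41 J/(mol·K).
ΔU = 0.393 × 12.41 × (1924 − 244.7) = 8188 J.

ΔU ≈ 8.19 kJ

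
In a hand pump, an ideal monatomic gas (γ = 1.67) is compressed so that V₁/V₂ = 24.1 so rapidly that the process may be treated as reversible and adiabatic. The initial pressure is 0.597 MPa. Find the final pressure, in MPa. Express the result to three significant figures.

Adiabatic: P₁V₁^γ = P₂V₂^γ ⇒ P₂ = P₁ (V₁/V₂)^γ.
P₂ = 0.597 × 24.1^(1.67) = 121.3 MPa.

P₂ ≈ 121 MPa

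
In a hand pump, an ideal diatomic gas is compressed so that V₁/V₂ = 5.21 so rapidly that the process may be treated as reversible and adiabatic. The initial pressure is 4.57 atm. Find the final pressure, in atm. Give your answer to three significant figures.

P₂ ≈ 46.1 atm

Adiabatic: P₁V₁^γ = P₂V₂^γ ⇒ P₂ = P₁ (V₁/V₂)^γ.
For a diatomic ideal gas γ = 7/5.
P₂ = 4.57 × 5.21^(7/5) = 46.08 atm.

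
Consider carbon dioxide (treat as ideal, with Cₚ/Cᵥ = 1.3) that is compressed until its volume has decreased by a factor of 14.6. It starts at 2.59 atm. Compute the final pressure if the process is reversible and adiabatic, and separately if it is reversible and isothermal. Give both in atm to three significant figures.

Isothermal: P₂ = P₁(V₁/V₂) = 2.59×14.6 = 37.81 atm.
Adiabatic: P₂ = P₁(V₁/V₂)^γ = 2.59×14.6^(1.3) = 84.52 atm.

adiabatic: 84.5 atm; isothermal: 37.8 atm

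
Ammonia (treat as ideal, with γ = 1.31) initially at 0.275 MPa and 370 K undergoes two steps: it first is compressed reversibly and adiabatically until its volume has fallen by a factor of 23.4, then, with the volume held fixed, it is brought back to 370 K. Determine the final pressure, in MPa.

Adiabatic step (PV^γ = const): P₂ = 0.275×23.4^(1.31) = 17.1 MPa; T₂ = 370×23.4^(0.31) = 983.2 K.
Isochoric: P₃ = P₂(T₃/T₂) = 17.1 × (370/983.2) = 6.435 MPa.

P₃ ≈ 6.44 MPa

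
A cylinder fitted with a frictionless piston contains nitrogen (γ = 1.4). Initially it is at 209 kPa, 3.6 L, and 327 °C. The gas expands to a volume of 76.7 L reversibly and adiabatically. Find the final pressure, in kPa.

Adiabatic: P₁V₁^γ = P₂V₂^γ ⇒ P₂ = P₁ (V₁/V₂)^γ.
P₂ = 209 × (3.6/76.7)^(1.4) = 2.886 kPa.

P₂ ≈ 2.89 kPa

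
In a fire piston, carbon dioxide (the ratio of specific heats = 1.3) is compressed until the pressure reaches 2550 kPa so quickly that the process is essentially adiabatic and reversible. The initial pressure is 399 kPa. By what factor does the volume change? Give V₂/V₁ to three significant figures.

From PV^γ = const, V₂/V₁ = (P₁/P₂)^(1/γ).
V₂/V₁ = (399/2550)^(0.769) = 0.2401.

V₂/V₁ ≈ 0.240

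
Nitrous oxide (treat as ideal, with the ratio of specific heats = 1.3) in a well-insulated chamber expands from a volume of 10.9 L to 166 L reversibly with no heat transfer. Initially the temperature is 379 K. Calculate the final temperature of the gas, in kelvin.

For a reversible adiabat TV^(γ−1) is constant, so T₂ = T₁ (V₁/V₂)^(γ−1).
T₂ = 379 × (10.9/166)^(0.3) = 167.4 K.

T₂ ≈ 167 K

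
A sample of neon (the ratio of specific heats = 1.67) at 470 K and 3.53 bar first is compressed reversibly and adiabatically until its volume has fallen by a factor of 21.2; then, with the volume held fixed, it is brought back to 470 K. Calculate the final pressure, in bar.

Adiabatic step (PV^γ = const): P₂ = 3.53×21.2^(1.67) = 579.1 bar; T₂ = 470×21.2^(0.67) = 3637 K.
Isochoric: P₃ = P₂(T₃/T₂) = 579.1 × (470/3637) = 74.84 bar.

P₃ ≈ 74.8 bar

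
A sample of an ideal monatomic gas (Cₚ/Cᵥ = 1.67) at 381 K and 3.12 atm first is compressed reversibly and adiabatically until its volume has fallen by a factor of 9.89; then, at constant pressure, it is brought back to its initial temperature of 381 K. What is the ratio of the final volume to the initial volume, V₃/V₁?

Adiabatic step: V₂/V₁ = 0.1011; T₂ = T₁·9.89^(0.67) = 1769 K.
Isobaric step: V₃/V₂ = T₃/T₂ = 381/1769.
V₃/V₁ = (V₂/V₁)(V₃/V₂) = 0.1011 × (381/1769) = 0.02178.

V₃/V₁ ≈ 0.0218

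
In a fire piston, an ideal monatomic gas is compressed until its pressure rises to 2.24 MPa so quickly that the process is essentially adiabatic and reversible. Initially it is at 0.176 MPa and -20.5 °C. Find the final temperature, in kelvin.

Adiabatic: T₂/T₁ = (P₂/P₁)^((γ−1)/γ).
For a monatomic ideal gas γ = 5/3, so (γ−1)/γ = 2/5.
T₁ = -20.5 °C = 252.6 K.
T₂ = 252.6 × (2.24/0.176)^(2/5) = 698.9 K.

T₂ ≈ 699 K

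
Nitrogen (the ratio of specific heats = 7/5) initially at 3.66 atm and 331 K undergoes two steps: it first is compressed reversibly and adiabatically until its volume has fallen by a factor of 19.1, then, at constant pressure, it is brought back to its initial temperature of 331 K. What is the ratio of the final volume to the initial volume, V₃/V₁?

V₃/V₁ ≈ 0.0161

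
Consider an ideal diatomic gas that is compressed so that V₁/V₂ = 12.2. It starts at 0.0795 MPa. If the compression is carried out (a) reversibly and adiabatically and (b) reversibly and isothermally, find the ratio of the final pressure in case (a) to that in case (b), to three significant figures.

P_adiabatic / P_isothermal ≈ 2.72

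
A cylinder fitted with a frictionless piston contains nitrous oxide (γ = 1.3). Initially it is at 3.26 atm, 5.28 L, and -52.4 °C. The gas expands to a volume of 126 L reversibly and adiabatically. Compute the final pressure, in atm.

P₂ ≈ 0.0527 atm

Since PV^γ is constant along a reversible adiabat, P₂ = P₁ (V₁/V₂)^γ.
P₂ = 3.26 × (5.28/126)^(1.3) = 0.05274 atm.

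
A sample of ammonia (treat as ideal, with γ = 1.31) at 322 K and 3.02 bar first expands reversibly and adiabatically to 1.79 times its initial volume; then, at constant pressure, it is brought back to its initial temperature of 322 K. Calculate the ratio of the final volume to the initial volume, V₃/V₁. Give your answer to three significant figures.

Adiabatic step: V₂/V₁ = 1.79; T₂ = T₁·(1/1.79)^(0.31) = 268.8 K.
Isobaric step: V₃/V₂ = T₃/T₂ = 322/268.8.
V₃/V₁ = (V₂/V₁)(V₃/V₂) = 1.79 × (322/268.8) = 2.144.

V₃/V₁ ≈ 2.14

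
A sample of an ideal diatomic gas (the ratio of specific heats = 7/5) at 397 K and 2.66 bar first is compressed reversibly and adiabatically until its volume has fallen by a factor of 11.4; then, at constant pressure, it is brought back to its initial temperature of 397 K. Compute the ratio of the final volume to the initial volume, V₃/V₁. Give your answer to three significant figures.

Adiabatic step: V₂/V₁ = 0.08772; T₂ = T₁·11.4^(2/5) = 1051 K.
Isobaric step: V₃/V₂ = T₃/T₂ = 397/1051.
V₃/V₁ = (V₂/V₁)(V₃/V₂) = 0.08772 × (397/1051) = 0.03314.

V₃/V₁ ≈ 0.0331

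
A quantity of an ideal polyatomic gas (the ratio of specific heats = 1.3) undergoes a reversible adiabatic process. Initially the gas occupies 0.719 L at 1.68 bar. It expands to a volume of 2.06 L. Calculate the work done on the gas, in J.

P₂ = P₁(V₁/V₂)^γ = 1.68×(0.719/2.06)^(1.3) = 0.4276 bar.
For a reversible adiabat, W_by_gas = (P₁V₁ − P₂V₂)/(γ−1).
W_by = (168000×0.000719 − 42760×0.00206) / (0.3) = 109 J.
W_on_gas = −W_by = -109 J.

W ≈ -109 J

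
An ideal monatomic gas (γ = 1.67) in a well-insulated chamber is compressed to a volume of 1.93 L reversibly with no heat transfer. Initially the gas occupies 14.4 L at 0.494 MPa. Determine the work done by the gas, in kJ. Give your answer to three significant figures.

W ≈ -30.2 kJ

P₂ = P₁(V₁/V₂)^γ = 0.494×(14.4/1.93)^(1.67) = 14.17 MPa.
For a reversible adiabat, W_by_gas = (P₁V₁ − P₂V₂)/(γ−1).
W_by = (494000×0.0144 − 1.417×10^7×0.00193) / (0.67) = -30200 J.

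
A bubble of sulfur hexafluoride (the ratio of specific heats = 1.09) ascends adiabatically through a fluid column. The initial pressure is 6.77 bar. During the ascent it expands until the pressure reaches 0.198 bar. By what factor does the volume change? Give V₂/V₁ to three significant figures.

V₂/V₁ ≈ 25.5

From PV^γ = const, V₂/V₁ = (P₁/P₂)^(1/γ).
V₂/V₁ = (6.77/0.198)^(0.917) = 25.54.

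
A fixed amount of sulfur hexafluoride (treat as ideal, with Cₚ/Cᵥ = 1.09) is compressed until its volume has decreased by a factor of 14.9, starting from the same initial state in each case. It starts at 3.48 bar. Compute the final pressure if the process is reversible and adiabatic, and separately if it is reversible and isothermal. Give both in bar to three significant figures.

adiabatic: 66.1 bar; isothermal: 51.9 bar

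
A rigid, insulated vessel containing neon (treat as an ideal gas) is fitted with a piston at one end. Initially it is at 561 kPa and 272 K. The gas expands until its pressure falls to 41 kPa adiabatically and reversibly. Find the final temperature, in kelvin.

T₂ ≈ 95.5 K

Adiabatic: T₂/T₁ = (P₂/P₁)^((γ−1)/γ).
For a monatomic ideal gas γ = 5/3, so (γ−1)/γ = 2/5.
T₂ = 272 × (41/561)^(2/5) = 95.52 K.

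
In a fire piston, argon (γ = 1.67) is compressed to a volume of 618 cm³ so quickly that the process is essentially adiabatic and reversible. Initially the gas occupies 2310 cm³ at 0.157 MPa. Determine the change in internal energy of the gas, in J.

P₂ = P₁(V₁/V₂)^γ = 0.157×(2310/618)^(1.67) = 1.42 MPa.
For a reversible adiabat, W_by_gas = (P₁V₁ − P₂V₂)/(γ−1).
W_by = (157000×0.00231 − 1.42×10^6×0.000618) / (0.67) = -768.2 J.
Q = 0 ⇒ ΔU = −W_by = 768.2 J.

ΔU ≈ 768 J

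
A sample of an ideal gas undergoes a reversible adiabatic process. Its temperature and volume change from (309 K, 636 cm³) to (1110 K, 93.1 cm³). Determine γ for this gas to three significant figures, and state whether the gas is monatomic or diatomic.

γ ≈ 1.67; monatomic

TV^(γ−1) = const ⇒ γ − 1 = ln(T₂/T₁) / ln(V₁/V₂).
γ = 1 + ln(1110/309) / ln(636/93.1) = 1.665.
γ ≈ 1.67 is close to 5/3, so the gas is monatomic.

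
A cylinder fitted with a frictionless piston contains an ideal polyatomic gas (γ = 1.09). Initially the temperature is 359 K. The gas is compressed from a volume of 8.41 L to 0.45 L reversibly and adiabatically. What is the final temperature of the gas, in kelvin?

For a reversible adiabat TV^(γ−1) is constant, so T₂ = T₁ (V₁/V₂)^(γ−1).
T₂ = 359 × (8.41/0.45)^(0.09) = 467.2 K.

T₂ ≈ 467 K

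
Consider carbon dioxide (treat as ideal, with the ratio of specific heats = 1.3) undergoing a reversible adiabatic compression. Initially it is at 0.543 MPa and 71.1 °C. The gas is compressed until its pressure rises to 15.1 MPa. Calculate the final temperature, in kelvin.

T₂ ≈ 742 K

Along an adiabat T P^((1−γ)/γ) is constant, so T₂ = T₁ (P₂/P₁)^((γ−1)/γ).
T₁ = 71.1 °C = 344.2 K.
T₂ = 344.2 × (15.1/0.543)^(0.231) = 741.6 K.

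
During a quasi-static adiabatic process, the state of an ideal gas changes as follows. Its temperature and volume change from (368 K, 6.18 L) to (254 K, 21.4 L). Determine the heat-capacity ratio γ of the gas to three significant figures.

TV^(γ−1) = const ⇒ γ − 1 = ln(T₂/T₁) / ln(V₁/V₂).
γ = 1 + ln(254/368) / ln(6.18/21.4) = 1.298.

γ ≈ 1.30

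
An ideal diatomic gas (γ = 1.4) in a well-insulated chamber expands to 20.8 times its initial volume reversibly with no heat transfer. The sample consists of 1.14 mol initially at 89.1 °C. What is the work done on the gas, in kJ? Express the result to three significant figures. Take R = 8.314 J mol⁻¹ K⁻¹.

W ≈ -6.03 kJ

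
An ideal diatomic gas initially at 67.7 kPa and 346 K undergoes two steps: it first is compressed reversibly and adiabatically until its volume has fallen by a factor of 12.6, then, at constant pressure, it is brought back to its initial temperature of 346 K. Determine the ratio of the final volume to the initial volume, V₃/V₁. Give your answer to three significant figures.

For a diatomic ideal gas γ = 7/5.
Adiabatic step: V₂/V₁ = 0.07937; T₂ = T₁·12.6^(2/5) = 953.3 K.
Isobaric step: V₃/V₂ = T₃/T₂ = 346/953.3.
V₃/V₁ = (V₂/V₁)(V₃/V₂) = 0.07937 × (346/953.3) = 0.02881.

V₃/V₁ ≈ 0.0288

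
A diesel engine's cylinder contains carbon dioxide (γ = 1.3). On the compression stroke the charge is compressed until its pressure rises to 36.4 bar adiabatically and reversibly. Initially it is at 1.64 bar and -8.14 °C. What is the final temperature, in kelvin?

Along an adiabat T P^((1−γ)/γ) is constant, so T₂ = T₁ (P₂/P₁)^((γ−1)/γ).
T₁ = -8.14 °C = 265 K.
T₂ = 265 × (36.4/1.64)^(0.231) = 541.9 K.

T₂ ≈ 542 K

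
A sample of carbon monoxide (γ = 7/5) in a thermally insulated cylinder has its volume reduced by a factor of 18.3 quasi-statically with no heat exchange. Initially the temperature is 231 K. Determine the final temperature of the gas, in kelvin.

For a reversible adiabat TV^(γ−1) is constant, so T₂ = T₁ (V₁/V₂)^(γ−1).
T₂ = 231 × 18.3^(2/5) = 738.9 K.

T₂ ≈ 739 K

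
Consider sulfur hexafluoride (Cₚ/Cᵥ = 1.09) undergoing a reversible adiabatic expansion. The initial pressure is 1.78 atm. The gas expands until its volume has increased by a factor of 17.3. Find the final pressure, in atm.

P₂ ≈ 0.0796 atm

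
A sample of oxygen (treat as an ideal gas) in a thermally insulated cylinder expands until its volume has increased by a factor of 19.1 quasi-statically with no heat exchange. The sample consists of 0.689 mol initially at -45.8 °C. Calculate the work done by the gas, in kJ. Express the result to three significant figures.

W ≈ 2.26 kJ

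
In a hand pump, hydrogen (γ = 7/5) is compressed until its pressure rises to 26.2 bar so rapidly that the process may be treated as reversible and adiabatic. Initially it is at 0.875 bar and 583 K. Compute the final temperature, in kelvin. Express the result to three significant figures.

Along an adiabat T P^((1−γ)/γ) is constant, so T₂ = T₁ (P₂/P₁)^((γ−1)/γ).
T₂ = 583 × (26.2/0.875)^(2/7) = 1540 K.

T₂ ≈ 1540 K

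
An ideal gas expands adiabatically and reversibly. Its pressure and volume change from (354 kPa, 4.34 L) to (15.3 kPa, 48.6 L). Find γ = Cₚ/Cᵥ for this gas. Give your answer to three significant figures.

PV^γ = const ⇒ γ = ln(P₂/P₁) / ln(V₁/V₂).
γ = ln(15.3/354) / ln(4.34/48.6) = 1.3.

γ ≈ 1.30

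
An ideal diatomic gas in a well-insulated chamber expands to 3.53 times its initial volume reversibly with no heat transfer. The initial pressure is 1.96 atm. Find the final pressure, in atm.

Since PV^γ is constant along a reversible adiabat, P₂ = P₁ (V₁/V₂)^γ.
For a diatomic ideal gas γ = 7/5.
P₂ = 1.96 × (1/3.53)^(7/5) = 0.3353 atm.

P₂ ≈ 0.335 atm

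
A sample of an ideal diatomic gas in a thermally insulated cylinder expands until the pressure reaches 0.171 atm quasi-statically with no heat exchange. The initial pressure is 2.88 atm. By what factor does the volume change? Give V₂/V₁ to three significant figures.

From PV^γ = const, V₂/V₁ = (P₁/P₂)^(1/γ).
For a diatomic ideal gas γ = 7/5.
V₂/V₁ = (2.88/0.171)^(5/7) = 7.516.

V₂/V₁ ≈ 7.52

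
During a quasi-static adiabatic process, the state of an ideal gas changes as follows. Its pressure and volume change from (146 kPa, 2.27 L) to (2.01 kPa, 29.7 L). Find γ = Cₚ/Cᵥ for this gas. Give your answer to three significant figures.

γ ≈ 1.67

PV^γ = const ⇒ γ = ln(P₂/P₁) / ln(V₁/V₂).
γ = ln(2.01/146) / ln(2.27/29.7) = 1.667.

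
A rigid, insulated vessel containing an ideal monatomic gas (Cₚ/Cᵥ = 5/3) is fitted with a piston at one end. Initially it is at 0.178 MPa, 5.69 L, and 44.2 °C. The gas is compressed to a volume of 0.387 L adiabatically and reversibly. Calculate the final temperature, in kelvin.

T₂ ≈ 1900 K

For a reversible adiabat TV^(γ−1) is constant, so T₂ = T₁ (V₁/V₂)^(γ−1).
T₁ = 44.2 °C = 317.3 K.
T₂ = 317.3 × (5.69/0.387)^(2/3) = 1905 K.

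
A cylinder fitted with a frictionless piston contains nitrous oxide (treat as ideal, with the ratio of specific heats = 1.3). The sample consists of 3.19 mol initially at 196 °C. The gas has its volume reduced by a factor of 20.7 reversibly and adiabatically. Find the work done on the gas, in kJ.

W ≈ 61.5 kJ

Adiabatic: T₁V₁^(γ−1) = T₂V₂^(γ−1) ⇒ T₂ = T₁ (V₁/V₂)^(γ−1).
T₁ = 196 °C = 469.1 K.
T₂ = 469.1 × 20.7^(0.3) = 1164 K.
Q = 0, so ΔU = W_on_gas = nCᵥΔT with Cᵥ = R/(γ−1) = 27.71 J/(mol·K).
ΔU = 3.19 × 27.71 × (1164 − 469.1) = 61460 J.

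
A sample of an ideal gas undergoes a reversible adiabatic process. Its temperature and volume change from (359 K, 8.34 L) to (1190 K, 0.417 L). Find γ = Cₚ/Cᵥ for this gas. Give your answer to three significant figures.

TV^(γ−1) = const ⇒ γ − 1 = ln(T₂/T₁) / ln(V₁/V₂).
γ = 1 + ln(1190/359) / ln(8.34/0.417) = 1.4.

γ ≈ 1.40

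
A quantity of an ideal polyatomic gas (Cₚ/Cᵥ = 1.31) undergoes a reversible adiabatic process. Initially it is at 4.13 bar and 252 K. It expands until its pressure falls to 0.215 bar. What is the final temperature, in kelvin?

T₂ ≈ 125 K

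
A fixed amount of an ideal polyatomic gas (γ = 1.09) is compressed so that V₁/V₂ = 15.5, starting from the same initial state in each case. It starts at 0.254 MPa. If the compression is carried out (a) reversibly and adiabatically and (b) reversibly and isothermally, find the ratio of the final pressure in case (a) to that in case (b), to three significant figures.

Isothermal: P_b = P₁(V₁/V₂) = 0.254×15.5.
Adiabatic: P_a = P₁(V₁/V₂)^γ = 0.254×15.5^(1.09).
P_a/P_b = (V₁/V₂)^(γ−1) = 15.5^(0.09) = 1.28.

P_adiabatic / P_isothermal ≈ 1.28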